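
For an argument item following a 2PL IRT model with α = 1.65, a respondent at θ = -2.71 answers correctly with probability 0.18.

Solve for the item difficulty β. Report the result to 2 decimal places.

-1.79

P(θ) = 1 / (1 + exp(−α(θ − β)))
logit(0.18) = ln(0.18/0.82) = -1.5163
β = θ − logit/(α) = -2.71 − (-1.5163)/1.6500 = -1.7910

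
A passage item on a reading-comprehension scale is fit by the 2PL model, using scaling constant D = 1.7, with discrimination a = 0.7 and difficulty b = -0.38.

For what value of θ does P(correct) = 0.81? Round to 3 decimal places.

P(θ) = 1 / (1 + exp(−D·a(θ − b)))
logit = ln(0.8100/0.1900) = 1.4500
θ = b + logit/(1.7·a) = -0.38 + 1.4500/1.1900 = 0.8385

0.838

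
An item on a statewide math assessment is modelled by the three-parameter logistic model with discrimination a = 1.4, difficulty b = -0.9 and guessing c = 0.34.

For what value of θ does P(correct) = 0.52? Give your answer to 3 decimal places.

P(θ) = c + (1 − c) · 1 / (1 + exp(−a(θ − b)))
Remove guessing floor: (0.52 − 0.34)/(1 − 0.34) = 0.2727
logit = ln(0.2727/0.7273) = -0.9808
θ = b + logit/(a) = -0.9 + (-0.9808)/1.4000 = -1.6006

-1.601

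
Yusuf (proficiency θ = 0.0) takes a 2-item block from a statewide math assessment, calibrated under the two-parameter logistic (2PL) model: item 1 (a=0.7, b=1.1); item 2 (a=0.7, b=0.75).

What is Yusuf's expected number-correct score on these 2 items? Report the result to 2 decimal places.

P(θ) = 1 / (1 + exp(−a(θ − b)))
P_1 = 1/(1+e^{0.7700}) = 0.3165
P_2 = 1/(1+e^{0.5250}) = 0.3717
E[score] = 0.3165 + 0.3717 = 0.6882

0.69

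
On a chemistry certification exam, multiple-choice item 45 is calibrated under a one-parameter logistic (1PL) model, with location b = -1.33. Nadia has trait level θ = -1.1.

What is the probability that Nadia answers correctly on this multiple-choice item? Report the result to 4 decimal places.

0.5572

P(θ) = 1 / (1 + exp(−(θ − b)))
Exponent: (-1.1 − (-1.33)) = 0.2300
1/(1 + e^{-0.2300}) = 0.5572
P = 0.5572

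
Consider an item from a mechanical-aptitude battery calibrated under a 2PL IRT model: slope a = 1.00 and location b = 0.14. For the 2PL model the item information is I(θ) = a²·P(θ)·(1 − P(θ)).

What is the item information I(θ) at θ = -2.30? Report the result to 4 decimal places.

0.0737

P = 1/(1+e^{2.4400}) = 0.0802
P(1−P) = 0.0802 × 0.9198 = 0.0737
I = a² × P(1−P) = 1.00² × 0.0737 = 0.07375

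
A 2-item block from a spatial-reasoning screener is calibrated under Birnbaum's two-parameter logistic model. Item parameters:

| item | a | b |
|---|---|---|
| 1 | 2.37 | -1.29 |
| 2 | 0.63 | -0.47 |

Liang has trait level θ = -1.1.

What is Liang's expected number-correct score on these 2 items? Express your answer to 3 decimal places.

P(θ) = 1 / (1 + exp(−a(θ − b)))
P_1 = 1/(1+e^{-0.4503}) = 0.6107
P_2 = 1/(1+e^{0.3969}) = 0.4021
E[score] = 0.6107 + 0.4021 = 1.0128

1.013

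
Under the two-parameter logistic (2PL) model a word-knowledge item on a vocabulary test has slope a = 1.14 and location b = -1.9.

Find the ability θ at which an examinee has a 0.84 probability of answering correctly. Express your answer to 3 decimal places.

-0.445

P(θ) = 1 / (1 + exp(−a(θ − b)))
logit = ln(0.8400/0.1600) = 1.6582
θ = b + logit/(a) = -1.9 + 1.6582/1.1400 = -0.4454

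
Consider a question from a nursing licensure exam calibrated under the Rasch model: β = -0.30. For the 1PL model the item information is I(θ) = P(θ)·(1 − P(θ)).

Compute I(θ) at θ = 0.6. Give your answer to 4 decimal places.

0.2055

P = 1/(1+e^{-0.9000}) = 0.7109
P(1−P) = 0.7109 × 0.2891 = 0.2055
I = P(1−P) = 0.20550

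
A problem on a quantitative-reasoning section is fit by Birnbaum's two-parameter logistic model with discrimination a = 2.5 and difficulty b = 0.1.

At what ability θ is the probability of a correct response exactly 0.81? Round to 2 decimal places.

0.68

P(θ) = 1 / (1 + exp(−a(θ − b)))
logit = ln(0.8100/0.1900) = 1.4500
θ = b + logit/(a) = 0.1 + 1.4500/2.5000 = 0.6800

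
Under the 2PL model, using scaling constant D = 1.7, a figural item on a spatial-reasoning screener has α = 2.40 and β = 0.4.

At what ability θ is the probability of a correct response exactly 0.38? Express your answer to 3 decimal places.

0.280

P(θ) = 1 / (1 + exp(−D·α(θ − β)))
logit = ln(0.3800/0.6200) = -0.4895
θ = β + logit/(1.7·α) = 0.4 + (-0.4895)/4.0800 = 0.2800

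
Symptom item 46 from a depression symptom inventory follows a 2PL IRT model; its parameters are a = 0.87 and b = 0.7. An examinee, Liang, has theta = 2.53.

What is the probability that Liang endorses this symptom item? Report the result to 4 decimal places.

0.8309

P(theta) = 1 / (1 + exp(−a(theta − b)))
Exponent: 0.87 × (2.53 − 0.7) = 1.5921
1/(1 + e^{-1.5921}) = 0.8309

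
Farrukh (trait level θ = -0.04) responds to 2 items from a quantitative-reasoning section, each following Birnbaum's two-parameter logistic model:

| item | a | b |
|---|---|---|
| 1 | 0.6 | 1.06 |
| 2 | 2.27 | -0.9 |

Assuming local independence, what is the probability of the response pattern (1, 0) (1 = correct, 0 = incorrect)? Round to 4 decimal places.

P(θ) = 1 / (1 + exp(−a(θ − b)))
P_1 = 1/(1+e^{0.6600}) = 0.3407
P_2 = 1/(1+e^{-1.9522}) = 0.8757
L = P_1 × (1−P_2) = 0.3407 × 0.1243 = 0.04236

0.0424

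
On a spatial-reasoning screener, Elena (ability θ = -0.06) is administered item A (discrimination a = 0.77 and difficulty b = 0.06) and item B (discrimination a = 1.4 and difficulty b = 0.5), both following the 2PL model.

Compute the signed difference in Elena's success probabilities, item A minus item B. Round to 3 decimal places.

0.163

P(θ) = 1 / (1 + exp(−a(θ − b)))
P_A = 0.4769
P_B = 0.3135
P_A − P_B = 0.1635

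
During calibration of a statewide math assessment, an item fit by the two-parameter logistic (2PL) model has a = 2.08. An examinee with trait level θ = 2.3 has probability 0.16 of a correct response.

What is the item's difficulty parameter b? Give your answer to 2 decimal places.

P(θ) = 1 / (1 + exp(−a(θ − b)))
logit(0.16) = ln(0.16/0.84) = -1.6582
b = θ − logit/(a) = 2.3 − (-1.6582)/2.0800 = 3.0972

3.10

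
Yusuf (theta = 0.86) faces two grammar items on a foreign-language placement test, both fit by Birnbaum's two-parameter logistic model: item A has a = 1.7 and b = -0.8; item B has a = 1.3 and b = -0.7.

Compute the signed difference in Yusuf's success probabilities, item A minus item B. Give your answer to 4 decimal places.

P(theta) = 1 / (1 + exp(−a(theta − b)))
P_A = 0.9439
P_B = 0.8837
P_A − P_B = 0.0601

0.0601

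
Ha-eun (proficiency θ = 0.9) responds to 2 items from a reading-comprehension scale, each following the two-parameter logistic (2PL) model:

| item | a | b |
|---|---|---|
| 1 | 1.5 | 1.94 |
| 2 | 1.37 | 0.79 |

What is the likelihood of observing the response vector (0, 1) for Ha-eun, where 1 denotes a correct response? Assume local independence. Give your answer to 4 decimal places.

P(θ) = 1 / (1 + exp(−a(θ − b)))
P_1 = 1/(1+e^{1.5600}) = 0.1736
P_2 = 1/(1+e^{-0.1507}) = 0.5376
L = (1−P_1) × P_2 = 0.8264 × 0.5376 = 0.44425

0.4443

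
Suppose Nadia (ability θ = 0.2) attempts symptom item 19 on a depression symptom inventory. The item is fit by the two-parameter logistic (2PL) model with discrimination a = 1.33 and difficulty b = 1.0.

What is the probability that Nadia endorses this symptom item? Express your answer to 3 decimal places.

P(θ) = 1 / (1 + exp(−a(θ − b)))
Exponent: 1.33 × (0.2 − 1.0) = -1.0640
1/(1 + e^{1.0640}) = 0.2565

0.257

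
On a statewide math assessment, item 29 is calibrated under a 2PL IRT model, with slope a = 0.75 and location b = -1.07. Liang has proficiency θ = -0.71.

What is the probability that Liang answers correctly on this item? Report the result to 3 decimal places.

P(θ) = 1 / (1 + exp(−a(θ − b)))
Exponent: 0.75 × (-0.71 − (-1.07)) = 0.2700
1/(1 + e^{-0.2700}) = 0.5671

0.567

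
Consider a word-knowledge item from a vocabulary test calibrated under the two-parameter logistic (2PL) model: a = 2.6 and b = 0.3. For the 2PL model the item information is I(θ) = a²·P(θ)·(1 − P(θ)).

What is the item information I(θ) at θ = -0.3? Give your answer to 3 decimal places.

P = 1/(1+e^{1.5600}) = 0.1736
P(1−P) = 0.1736 × 0.8264 = 0.1435
I = a² × P(1−P) = 2.6² × 0.1435 = 0.97002

0.970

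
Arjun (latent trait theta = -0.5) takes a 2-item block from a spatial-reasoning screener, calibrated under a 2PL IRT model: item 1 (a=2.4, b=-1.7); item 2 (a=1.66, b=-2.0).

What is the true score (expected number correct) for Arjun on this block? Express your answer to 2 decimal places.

P(theta) = 1 / (1 + exp(−a(theta − b)))
P_1 = 1/(1+e^{-2.8800}) = 0.9468
P_2 = 1/(1+e^{-2.4900}) = 0.9234
E[score] = 0.9468 + 0.9234 = 1.8703

1.87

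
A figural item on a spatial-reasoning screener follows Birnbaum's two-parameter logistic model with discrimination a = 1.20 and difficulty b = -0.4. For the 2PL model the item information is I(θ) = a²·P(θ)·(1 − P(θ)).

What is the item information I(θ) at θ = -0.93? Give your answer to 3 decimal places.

P = 1/(1+e^{0.6360}) = 0.3462
P(1−P) = 0.3462 × 0.6538 = 0.2263
I = a² × P(1−P) = 1.20² × 0.2263 = 0.32592

0.326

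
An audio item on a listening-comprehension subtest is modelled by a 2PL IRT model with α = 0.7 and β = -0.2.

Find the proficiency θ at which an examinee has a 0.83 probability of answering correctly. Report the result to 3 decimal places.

2.065

P(θ) = 1 / (1 + exp(−α(θ − β)))
logit = ln(0.8300/0.1700) = 1.5856
θ = β + logit/(α) = -0.2 + 1.5856/0.7000 = 2.0652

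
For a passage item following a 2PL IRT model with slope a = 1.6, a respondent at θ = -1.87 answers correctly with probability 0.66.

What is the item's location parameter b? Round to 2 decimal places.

-2.28

P(θ) = 1 / (1 + exp(−a(θ − b)))
logit(0.66) = ln(0.66/0.34) = 0.6633
b = θ − logit/(a) = -1.87 − 0.6633/1.6000 = -2.2846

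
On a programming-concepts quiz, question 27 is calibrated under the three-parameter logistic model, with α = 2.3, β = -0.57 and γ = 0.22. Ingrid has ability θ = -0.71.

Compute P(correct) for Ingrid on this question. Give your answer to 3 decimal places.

P(θ) = γ + (1 − γ) · 1 / (1 + exp(−α(θ − β)))
Exponent: 2.3 × (-0.71 − (-0.57)) = -0.3220
1/(1 + e^{0.3220}) = 0.4202
P = 0.22 + 0.78 × 0.4202 = 0.5477

0.548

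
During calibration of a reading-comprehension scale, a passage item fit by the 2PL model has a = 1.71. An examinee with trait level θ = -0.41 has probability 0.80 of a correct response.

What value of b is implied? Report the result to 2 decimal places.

P(θ) = 1 / (1 + exp(−a(θ − b)))
logit(0.80) = ln(0.80/0.20) = 1.3863
b = θ − logit/(a) = -0.41 − 1.3863/1.7100 = -1.2207

-1.22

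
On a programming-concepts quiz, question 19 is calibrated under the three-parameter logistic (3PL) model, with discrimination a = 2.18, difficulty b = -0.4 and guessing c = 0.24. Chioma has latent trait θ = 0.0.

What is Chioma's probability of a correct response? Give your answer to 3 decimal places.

P(θ) = c + (1 − c) · 1 / (1 + exp(−a(θ − b)))
Exponent: 2.18 × (0.0 − (-0.4)) = 0.8720
1/(1 + e^{-0.8720}) = 0.7052
P = 0.24 + 0.76 × 0.7052 = 0.7759

0.776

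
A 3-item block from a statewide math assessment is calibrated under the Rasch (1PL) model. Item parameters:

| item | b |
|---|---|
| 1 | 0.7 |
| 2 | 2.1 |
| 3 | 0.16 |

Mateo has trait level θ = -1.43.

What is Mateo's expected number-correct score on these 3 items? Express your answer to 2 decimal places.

P(θ) = 1 / (1 + exp(−(θ − b)))
P_1 = 1/(1+e^{2.1300}) = 0.1062
P_2 = 1/(1+e^{3.5300}) = 0.0285
P_3 = 1/(1+e^{1.5900}) = 0.1694
E[score] = 0.1062 + 0.0285 + 0.1694 = 0.3041

0.30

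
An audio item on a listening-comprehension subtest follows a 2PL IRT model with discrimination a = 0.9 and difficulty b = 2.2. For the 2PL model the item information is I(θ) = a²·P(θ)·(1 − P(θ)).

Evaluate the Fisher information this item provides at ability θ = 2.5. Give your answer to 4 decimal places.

P = 1/(1+e^{-0.2700}) = 0.5671
P(1−P) = 0.5671 × 0.4329 = 0.2455
I = a² × P(1−P) = 0.9² × 0.2455 = 0.19885

0.1989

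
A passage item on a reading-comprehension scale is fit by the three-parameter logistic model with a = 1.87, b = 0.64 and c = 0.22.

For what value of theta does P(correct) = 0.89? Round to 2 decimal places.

P(theta) = c + (1 − c) · 1 / (1 + exp(−a(theta − b)))
Remove guessing floor: (0.89 − 0.22)/(1 − 0.22) = 0.8590
logit = ln(0.8590/0.1410) = 1.8068
theta = b + logit/(a) = 0.64 + 1.8068/1.8700 = 1.6062

1.61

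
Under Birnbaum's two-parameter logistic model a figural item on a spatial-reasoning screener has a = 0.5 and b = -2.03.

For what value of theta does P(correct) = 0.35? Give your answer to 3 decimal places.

P(theta) = 1 / (1 + exp(−a(theta − b)))
logit = ln(0.3500/0.6500) = -0.6190
theta = b + logit/(a) = -2.03 + (-0.6190)/0.5000 = -3.2681

-3.268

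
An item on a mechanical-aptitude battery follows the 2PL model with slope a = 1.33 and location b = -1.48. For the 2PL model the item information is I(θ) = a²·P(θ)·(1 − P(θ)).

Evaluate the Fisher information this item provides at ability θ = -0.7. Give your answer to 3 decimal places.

0.342

P = 1/(1+e^{-1.0374}) = 0.7383
P(1−P) = 0.7383 × 0.2617 = 0.1932
I = a² × P(1−P) = 1.33² × 0.1932 = 0.34173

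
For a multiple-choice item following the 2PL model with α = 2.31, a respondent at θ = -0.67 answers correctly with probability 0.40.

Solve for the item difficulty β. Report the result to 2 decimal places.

-0.49

P(θ) = 1 / (1 + exp(−α(θ − β)))
logit(0.40) = ln(0.40/0.60) = -0.4055
β = θ − logit/(α) = -0.67 − (-0.4055)/2.3100 = -0.4945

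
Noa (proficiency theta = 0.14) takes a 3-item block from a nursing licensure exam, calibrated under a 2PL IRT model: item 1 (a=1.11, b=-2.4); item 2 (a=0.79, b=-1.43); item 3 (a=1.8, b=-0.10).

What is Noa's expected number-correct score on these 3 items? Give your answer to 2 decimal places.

2.33

P(theta) = 1 / (1 + exp(−a(theta − b)))
P_1 = 1/(1+e^{-2.8194}) = 0.9437
P_2 = 1/(1+e^{-1.2403}) = 0.7756
P_3 = 1/(1+e^{-0.4320}) = 0.6064
E[score] = 0.9437 + 0.7756 + 0.6064 = 2.3257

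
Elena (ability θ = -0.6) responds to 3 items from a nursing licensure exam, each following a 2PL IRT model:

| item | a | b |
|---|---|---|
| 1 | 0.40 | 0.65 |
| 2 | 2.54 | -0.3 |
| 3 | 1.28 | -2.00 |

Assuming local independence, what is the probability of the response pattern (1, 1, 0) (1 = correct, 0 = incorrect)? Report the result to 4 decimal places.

0.0172

P(θ) = 1 / (1 + exp(−a(θ − b)))
P_1 = 1/(1+e^{0.5000}) = 0.3775
P_2 = 1/(1+e^{0.7620}) = 0.3182
P_3 = 1/(1+e^{-1.7920}) = 0.8572
L = P_1 × P_2 × (1−P_3) = 0.3775 × 0.3182 × 0.1428 = 0.01716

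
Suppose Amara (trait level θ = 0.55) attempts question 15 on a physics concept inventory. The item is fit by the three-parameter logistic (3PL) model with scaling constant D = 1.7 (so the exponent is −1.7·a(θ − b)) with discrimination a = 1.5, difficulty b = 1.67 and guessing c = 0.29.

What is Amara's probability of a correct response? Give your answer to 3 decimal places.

0.329

P(θ) = c + (1 − c) · 1 / (1 + exp(−D·a(θ − b)))
Exponent: 1.7 × 1.5 × (0.55 − 1.67) = -2.8560
1/(1 + e^{2.8560}) = 0.0544
P = 0.29 + 0.71 × 0.0544 = 0.3286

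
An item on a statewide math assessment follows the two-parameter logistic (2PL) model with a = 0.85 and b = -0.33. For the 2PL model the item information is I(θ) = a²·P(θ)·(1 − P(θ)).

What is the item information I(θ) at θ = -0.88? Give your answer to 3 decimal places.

0.171

P = 1/(1+e^{0.4675}) = 0.3852
P(1−P) = 0.3852 × 0.6148 = 0.2368
I = a² × P(1−P) = 0.85² × 0.2368 = 0.17110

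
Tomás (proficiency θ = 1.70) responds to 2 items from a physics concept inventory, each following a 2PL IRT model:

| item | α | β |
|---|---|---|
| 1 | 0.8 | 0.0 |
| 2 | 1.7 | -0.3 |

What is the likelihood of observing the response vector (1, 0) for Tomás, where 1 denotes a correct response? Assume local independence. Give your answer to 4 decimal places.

0.0257

P(θ) = 1 / (1 + exp(−α(θ − β)))
P_1 = 1/(1+e^{-1.3600}) = 0.7958
P_2 = 1/(1+e^{-3.4000}) = 0.9677
L = P_1 × (1−P_2) = 0.7958 × 0.0323 = 0.02570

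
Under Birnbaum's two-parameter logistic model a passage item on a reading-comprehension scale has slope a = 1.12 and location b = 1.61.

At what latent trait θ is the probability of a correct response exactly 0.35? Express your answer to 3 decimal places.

P(θ) = 1 / (1 + exp(−a(θ − b)))
logit = ln(0.3500/0.6500) = -0.6190
θ = b + logit/(a) = 1.61 + (-0.6190)/1.1200 = 1.0573

1.057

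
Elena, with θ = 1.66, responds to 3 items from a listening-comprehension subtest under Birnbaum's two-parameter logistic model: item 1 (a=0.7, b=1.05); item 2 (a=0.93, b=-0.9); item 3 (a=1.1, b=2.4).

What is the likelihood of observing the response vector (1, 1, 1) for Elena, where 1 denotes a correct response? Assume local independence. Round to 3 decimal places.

P(θ) = 1 / (1 + exp(−a(θ − b)))
P_1 = 1/(1+e^{-0.4270}) = 0.6052
P_2 = 1/(1+e^{-2.3808}) = 0.9154
P_3 = 1/(1+e^{0.8140}) = 0.3070
L = P_1 × P_2 × P_3 = 0.6052 × 0.9154 × 0.3070 = 0.17008

0.170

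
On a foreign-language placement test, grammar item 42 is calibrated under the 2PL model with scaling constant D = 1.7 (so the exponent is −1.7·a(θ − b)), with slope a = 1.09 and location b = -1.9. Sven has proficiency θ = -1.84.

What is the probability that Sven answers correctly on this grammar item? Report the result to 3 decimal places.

0.528

P(θ) = 1 / (1 + exp(−D·a(θ − b)))
Exponent: 1.7 × 1.09 × (-1.84 − (-1.9)) = 0.1112
1/(1 + e^{-0.1112}) = 0.5278
P = 0.5278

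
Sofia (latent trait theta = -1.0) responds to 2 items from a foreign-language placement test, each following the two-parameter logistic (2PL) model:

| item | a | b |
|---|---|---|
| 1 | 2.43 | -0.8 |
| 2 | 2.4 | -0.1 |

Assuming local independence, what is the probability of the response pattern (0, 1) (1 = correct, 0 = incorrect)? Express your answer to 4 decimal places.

P(theta) = 1 / (1 + exp(−a(theta − b)))
P_1 = 1/(1+e^{0.4860}) = 0.3808
P_2 = 1/(1+e^{2.1600}) = 0.1034
L = (1−P_1) × P_2 = 0.6192 × 0.1034 = 0.06402

0.0640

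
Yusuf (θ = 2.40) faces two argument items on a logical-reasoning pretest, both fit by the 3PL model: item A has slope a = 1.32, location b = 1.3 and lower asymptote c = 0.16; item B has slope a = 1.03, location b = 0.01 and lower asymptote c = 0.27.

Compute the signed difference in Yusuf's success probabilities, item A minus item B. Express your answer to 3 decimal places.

-0.102

P(θ) = c + (1 − c) · 1 / (1 + exp(−a(θ − b)))
P_A = 0.8407
P_B = 0.9426
P_A − P_B = -0.1020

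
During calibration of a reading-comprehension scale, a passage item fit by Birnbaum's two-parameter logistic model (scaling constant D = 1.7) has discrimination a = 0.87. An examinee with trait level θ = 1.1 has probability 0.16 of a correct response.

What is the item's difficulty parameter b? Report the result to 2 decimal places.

2.22

P(θ) = 1 / (1 + exp(−D·a(θ − b)))
logit(0.16) = ln(0.16/0.84) = -1.6582
b = θ − logit/(1.7·a) = 1.1 − (-1.6582)/1.4790 = 2.2212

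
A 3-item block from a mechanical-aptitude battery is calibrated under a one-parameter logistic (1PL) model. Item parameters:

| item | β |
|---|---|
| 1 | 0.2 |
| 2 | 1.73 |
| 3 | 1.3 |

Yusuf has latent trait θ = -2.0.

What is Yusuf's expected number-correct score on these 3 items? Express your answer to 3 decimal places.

P(θ) = 1 / (1 + exp(−(θ − β)))
P_1 = 1/(1+e^{2.2000}) = 0.0998
P_2 = 1/(1+e^{3.7300}) = 0.0234
P_3 = 1/(1+e^{3.3000}) = 0.0356
E[score] = 0.0998 + 0.0234 + 0.0356 = 0.1588

0.159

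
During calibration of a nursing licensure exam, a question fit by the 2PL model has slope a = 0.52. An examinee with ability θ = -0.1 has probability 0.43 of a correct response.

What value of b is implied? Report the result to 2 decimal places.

P(θ) = 1 / (1 + exp(−a(θ − b)))
logit(0.43) = ln(0.43/0.57) = -0.2819
b = θ − logit/(a) = -0.1 − (-0.2819)/0.5200 = 0.4420

0.44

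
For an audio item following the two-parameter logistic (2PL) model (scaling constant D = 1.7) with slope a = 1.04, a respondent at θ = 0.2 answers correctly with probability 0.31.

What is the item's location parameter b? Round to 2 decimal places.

0.65

P(θ) = 1 / (1 + exp(−D·a(θ − b)))
logit(0.31) = ln(0.31/0.69) = -0.8001
b = θ − logit/(1.7·a) = 0.2 − (-0.8001)/1.7680 = 0.6526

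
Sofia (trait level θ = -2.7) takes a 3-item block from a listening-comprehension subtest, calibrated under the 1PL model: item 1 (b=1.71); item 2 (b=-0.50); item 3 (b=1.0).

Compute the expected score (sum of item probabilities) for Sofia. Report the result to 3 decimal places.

0.136

P(θ) = 1 / (1 + exp(−(θ − b)))
P_1 = 1/(1+e^{4.4100}) = 0.0120
P_2 = 1/(1+e^{2.2000}) = 0.0998
P_3 = 1/(1+e^{3.7000}) = 0.0241
E[score] = 0.0120 + 0.0998 + 0.0241 = 0.1359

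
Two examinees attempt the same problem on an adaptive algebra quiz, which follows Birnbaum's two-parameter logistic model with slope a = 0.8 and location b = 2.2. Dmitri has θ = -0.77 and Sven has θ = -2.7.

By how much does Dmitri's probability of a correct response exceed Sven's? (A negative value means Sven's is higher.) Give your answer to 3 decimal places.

0.066

P(θ) = 1 / (1 + exp(−a(θ − b)))
P(Dmitri) = 0.0850  [exponent -2.3760]
P(Sven) = 0.0195  [exponent -3.9200]
Difference = 0.0850 − 0.0195 = 0.0656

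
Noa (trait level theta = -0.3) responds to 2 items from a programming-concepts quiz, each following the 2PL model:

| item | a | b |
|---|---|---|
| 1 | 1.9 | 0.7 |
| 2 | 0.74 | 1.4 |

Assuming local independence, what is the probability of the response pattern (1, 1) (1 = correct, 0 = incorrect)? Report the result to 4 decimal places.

P(theta) = 1 / (1 + exp(−a(theta − b)))
P_1 = 1/(1+e^{1.9000}) = 0.1301
P_2 = 1/(1+e^{1.2580}) = 0.2213
L = P_1 × P_2 = 0.1301 × 0.2213 = 0.02880

0.0288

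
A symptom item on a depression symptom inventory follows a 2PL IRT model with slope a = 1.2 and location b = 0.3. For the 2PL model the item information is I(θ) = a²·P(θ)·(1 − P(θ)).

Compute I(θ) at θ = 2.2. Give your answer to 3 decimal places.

P = 1/(1+e^{-2.2800}) = 0.9072
P(1−P) = 0.9072 × 0.0928 = 0.0842
I = a² × P(1−P) = 1.2² × 0.0842 = 0.12122

0.121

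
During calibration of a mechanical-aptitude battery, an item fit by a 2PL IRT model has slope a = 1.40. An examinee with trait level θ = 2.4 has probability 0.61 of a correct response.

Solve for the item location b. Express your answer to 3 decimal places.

P(θ) = 1 / (1 + exp(−a(θ − b)))
logit(0.61) = ln(0.61/0.39) = 0.4473
b = θ − logit/(a) = 2.4 − 0.4473/1.4000 = 2.0805

2.080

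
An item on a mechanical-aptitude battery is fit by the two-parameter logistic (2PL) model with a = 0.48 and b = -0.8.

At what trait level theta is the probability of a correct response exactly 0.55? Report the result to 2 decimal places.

-0.38

P(theta) = 1 / (1 + exp(−a(theta − b)))
logit = ln(0.5500/0.4500) = 0.2007
theta = b + logit/(a) = -0.8 + 0.2007/0.4800 = -0.3819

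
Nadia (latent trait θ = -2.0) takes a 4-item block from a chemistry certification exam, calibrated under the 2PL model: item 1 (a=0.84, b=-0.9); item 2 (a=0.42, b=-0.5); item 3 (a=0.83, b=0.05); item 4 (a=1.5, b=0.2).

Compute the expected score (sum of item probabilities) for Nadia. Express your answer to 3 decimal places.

P(θ) = 1 / (1 + exp(−a(θ − b)))
P_1 = 1/(1+e^{0.9240}) = 0.2841
P_2 = 1/(1+e^{0.6300}) = 0.3475
P_3 = 1/(1+e^{1.7015}) = 0.1543
P_4 = 1/(1+e^{3.3000}) = 0.0356
E[score] = 0.2841 + 0.3475 + 0.1543 + 0.0356 = 0.8215

0.821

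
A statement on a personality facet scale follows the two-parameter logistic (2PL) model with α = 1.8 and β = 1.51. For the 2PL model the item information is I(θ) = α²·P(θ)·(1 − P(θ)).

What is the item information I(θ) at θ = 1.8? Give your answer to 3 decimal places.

0.757

P = 1/(1+e^{-0.5220}) = 0.6276
P(1−P) = 0.6276 × 0.3724 = 0.2337
I = α² × P(1−P) = 1.8² × 0.2337 = 0.75723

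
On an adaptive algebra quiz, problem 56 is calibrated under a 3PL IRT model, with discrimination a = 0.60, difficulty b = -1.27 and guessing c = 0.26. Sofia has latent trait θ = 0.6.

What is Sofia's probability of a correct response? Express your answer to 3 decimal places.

0.818

P(θ) = c + (1 − c) · 1 / (1 + exp(−a(θ − b)))
Exponent: 0.60 × (0.6 − (-1.27)) = 1.1220
1/(1 + e^{-1.1220}) = 0.7544
P = 0.26 + 0.74 × 0.7544 = 0.8182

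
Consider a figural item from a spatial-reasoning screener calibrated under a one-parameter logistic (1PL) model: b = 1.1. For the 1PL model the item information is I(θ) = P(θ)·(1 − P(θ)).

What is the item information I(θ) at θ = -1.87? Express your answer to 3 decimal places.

P = 1/(1+e^{2.9700}) = 0.0488
P(1−P) = 0.0488 × 0.9512 = 0.0464
I = P(1−P) = 0.04642

0.046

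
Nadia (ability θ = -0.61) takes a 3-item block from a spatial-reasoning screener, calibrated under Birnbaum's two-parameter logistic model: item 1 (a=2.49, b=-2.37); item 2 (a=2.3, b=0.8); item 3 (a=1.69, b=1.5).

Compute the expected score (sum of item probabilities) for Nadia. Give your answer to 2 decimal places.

P(θ) = 1 / (1 + exp(−a(θ − b)))
P_1 = 1/(1+e^{-4.3824}) = 0.9877
P_2 = 1/(1+e^{3.2430}) = 0.0376
P_3 = 1/(1+e^{3.5659}) = 0.0275
E[score] = 0.9877 + 0.0376 + 0.0275 = 1.0527

1.05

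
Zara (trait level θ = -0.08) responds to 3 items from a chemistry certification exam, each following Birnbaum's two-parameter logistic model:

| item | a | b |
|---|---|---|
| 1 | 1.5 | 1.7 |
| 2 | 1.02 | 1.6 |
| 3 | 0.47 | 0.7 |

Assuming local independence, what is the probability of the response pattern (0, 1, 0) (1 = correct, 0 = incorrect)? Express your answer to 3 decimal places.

P(θ) = 1 / (1 + exp(−a(θ − b)))
P_1 = 1/(1+e^{2.6700}) = 0.0648
P_2 = 1/(1+e^{1.7136}) = 0.1527
P_3 = 1/(1+e^{0.3666}) = 0.4094
L = (1−P_1) × P_2 × (1−P_3) = 0.9352 × 0.1527 × 0.5906 = 0.08435

0.084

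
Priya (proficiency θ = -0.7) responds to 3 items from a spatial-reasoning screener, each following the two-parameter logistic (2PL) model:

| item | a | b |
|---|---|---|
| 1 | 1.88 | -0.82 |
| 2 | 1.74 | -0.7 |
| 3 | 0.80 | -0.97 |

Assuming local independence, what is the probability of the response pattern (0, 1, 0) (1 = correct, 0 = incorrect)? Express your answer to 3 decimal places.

P(θ) = 1 / (1 + exp(−a(θ − b)))
P_1 = 1/(1+e^{-0.2256}) = 0.5562
P_2 = 1/(1+e^{0.0000}) = 0.5000
P_3 = 1/(1+e^{-0.2160}) = 0.5538
L = (1−P_1) × P_2 × (1−P_3) = 0.4438 × 0.5000 × 0.4462 = 0.09902

0.099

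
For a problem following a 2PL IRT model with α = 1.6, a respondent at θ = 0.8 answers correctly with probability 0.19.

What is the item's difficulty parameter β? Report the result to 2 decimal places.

1.71

P(θ) = 1 / (1 + exp(−α(θ − β)))
logit(0.19) = ln(0.19/0.81) = -1.4500
β = θ − logit/(α) = 0.8 − (-1.4500)/1.6000 = 1.7063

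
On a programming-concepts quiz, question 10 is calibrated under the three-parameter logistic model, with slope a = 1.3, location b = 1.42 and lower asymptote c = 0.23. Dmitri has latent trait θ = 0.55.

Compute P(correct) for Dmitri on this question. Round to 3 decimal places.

0.418

P(θ) = c + (1 − c) · 1 / (1 + exp(−a(θ − b)))
Exponent: 1.3 × (0.55 − 1.42) = -1.1310
1/(1 + e^{1.1310}) = 0.2440
P = 0.23 + 0.77 × 0.2440 = 0.4179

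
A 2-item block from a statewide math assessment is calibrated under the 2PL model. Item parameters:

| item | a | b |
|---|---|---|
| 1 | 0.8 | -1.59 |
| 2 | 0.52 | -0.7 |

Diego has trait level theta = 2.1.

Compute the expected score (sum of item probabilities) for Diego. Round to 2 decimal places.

1.76

P(theta) = 1 / (1 + exp(−a(theta − b)))
P_1 = 1/(1+e^{-2.9520}) = 0.9504
P_2 = 1/(1+e^{-1.4560}) = 0.8109
E[score] = 0.9504 + 0.8109 = 1.7613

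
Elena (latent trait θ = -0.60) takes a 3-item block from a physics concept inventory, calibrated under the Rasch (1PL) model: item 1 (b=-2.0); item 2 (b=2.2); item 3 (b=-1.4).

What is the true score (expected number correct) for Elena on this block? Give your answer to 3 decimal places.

P(θ) = 1 / (1 + exp(−(θ − b)))
P_1 = 1/(1+e^{-1.4000}) = 0.8022
P_2 = 1/(1+e^{2.8000}) = 0.0573
P_3 = 1/(1+e^{-0.8000}) = 0.6900
E[score] = 0.8022 + 0.0573 + 0.6900 = 1.5495

1.549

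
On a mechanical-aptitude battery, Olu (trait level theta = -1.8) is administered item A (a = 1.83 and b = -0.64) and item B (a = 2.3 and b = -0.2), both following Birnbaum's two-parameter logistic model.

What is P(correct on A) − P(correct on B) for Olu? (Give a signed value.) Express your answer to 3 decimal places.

P(theta) = 1 / (1 + exp(−a(theta − b)))
P_A = 0.1069
P_B = 0.0246
P_A − P_B = 0.0823

0.082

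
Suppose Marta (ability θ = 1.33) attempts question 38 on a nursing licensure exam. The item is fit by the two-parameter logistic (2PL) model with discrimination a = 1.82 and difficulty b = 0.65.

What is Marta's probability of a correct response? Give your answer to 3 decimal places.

0.775

P(θ) = 1 / (1 + exp(−a(θ − b)))
Exponent: 1.82 × (1.33 − 0.65) = 1.2376
1/(1 + e^{-1.2376}) = 0.7751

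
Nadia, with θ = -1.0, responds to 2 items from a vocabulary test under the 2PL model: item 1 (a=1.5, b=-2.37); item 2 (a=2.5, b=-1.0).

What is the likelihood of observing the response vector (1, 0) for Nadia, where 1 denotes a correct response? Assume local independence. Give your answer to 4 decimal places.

P(θ) = 1 / (1 + exp(−a(θ − b)))
P_1 = 1/(1+e^{-2.0550}) = 0.8865
P_2 = 1/(1+e^{0.0000}) = 0.5000
L = P_1 × (1−P_2) = 0.8865 × 0.5000 = 0.44323

0.4432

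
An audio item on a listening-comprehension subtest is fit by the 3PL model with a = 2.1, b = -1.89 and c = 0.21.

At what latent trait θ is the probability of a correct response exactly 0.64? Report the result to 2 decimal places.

P(θ) = c + (1 − c) · 1 / (1 + exp(−a(θ − b)))
Remove guessing floor: (0.64 − 0.21)/(1 − 0.21) = 0.5443
logit = ln(0.5443/0.4557) = 0.1777
θ = b + logit/(a) = -1.89 + 0.1777/2.1000 = -1.8054

-1.81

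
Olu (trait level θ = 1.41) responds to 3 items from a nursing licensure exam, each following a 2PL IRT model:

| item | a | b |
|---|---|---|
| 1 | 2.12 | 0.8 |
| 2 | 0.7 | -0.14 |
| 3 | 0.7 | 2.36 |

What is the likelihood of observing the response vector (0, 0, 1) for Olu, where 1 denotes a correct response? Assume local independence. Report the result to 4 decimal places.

P(θ) = 1 / (1 + exp(−a(θ − b)))
P_1 = 1/(1+e^{-1.2932}) = 0.7847
P_2 = 1/(1+e^{-1.0850}) = 0.7474
P_3 = 1/(1+e^{0.6650}) = 0.3396
L = (1−P_1) × (1−P_2) × P_3 = 0.2153 × 0.2526 × 0.3396 = 0.01847

0.0185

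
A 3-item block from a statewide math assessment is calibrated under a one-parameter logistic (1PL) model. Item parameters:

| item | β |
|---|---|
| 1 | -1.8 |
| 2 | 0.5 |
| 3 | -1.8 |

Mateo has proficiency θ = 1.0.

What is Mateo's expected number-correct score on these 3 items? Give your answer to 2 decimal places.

P(θ) = 1 / (1 + exp(−(θ − β)))
P_1 = 1/(1+e^{-2.8000}) = 0.9427
P_2 = 1/(1+e^{-0.5000}) = 0.6225
P_3 = 1/(1+e^{-2.8000}) = 0.9427
E[score] = 0.9427 + 0.6225 + 0.9427 = 2.5078

2.51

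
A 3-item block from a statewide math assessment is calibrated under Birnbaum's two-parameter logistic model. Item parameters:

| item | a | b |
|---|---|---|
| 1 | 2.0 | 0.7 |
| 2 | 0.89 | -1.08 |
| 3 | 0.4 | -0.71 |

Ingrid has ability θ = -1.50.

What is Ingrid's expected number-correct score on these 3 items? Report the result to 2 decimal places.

0.84

P(θ) = 1 / (1 + exp(−a(θ − b)))
P_1 = 1/(1+e^{4.4000}) = 0.0121
P_2 = 1/(1+e^{0.3738}) = 0.4076
P_3 = 1/(1+e^{0.3160}) = 0.4217
E[score] = 0.0121 + 0.4076 + 0.4217 = 0.8414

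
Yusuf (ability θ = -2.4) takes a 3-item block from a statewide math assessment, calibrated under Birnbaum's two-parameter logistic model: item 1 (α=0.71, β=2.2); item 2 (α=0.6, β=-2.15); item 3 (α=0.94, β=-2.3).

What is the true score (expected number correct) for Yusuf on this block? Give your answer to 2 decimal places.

P(θ) = 1 / (1 + exp(−α(θ − β)))
P_1 = 1/(1+e^{3.2660}) = 0.0368
P_2 = 1/(1+e^{0.1500}) = 0.4626
P_3 = 1/(1+e^{0.0940}) = 0.4765
E[score] = 0.0368 + 0.4626 + 0.4765 = 0.9758

0.98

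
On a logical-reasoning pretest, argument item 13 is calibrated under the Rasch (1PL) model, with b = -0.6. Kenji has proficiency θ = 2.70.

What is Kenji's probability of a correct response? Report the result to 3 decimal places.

P(θ) = 1 / (1 + exp(−(θ − b)))
Exponent: (2.70 − (-0.6)) = 3.3000
1/(1 + e^{-3.3000}) = 0.9644
P = 0.9644

0.964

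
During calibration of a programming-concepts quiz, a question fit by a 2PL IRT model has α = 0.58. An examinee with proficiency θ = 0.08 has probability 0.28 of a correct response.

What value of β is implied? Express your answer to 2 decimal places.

1.71

P(θ) = 1 / (1 + exp(−α(θ − β)))
logit(0.28) = ln(0.28/0.72) = -0.9445
β = θ − logit/(α) = 0.08 − (-0.9445)/0.5800 = 1.7084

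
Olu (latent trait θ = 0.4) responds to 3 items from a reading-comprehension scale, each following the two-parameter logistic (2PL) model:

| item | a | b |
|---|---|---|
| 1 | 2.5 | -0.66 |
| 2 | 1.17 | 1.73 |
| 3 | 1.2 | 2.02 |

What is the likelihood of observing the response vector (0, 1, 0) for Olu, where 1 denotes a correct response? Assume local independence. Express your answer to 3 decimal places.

P(θ) = 1 / (1 + exp(−a(θ − b)))
P_1 = 1/(1+e^{-2.6500}) = 0.9340
P_2 = 1/(1+e^{1.5561}) = 0.1742
P_3 = 1/(1+e^{1.9440}) = 0.1252
L = (1−P_1) × P_2 × (1−P_3) = 0.0660 × 0.1742 × 0.8748 = 0.01006

0.010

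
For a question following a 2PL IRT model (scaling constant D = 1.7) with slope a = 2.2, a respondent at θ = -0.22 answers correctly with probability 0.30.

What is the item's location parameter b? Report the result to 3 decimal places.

0.007

P(θ) = 1 / (1 + exp(−D·a(θ − b)))
logit(0.30) = ln(0.30/0.70) = -0.8473
b = θ − logit/(1.7·a) = -0.22 − (-0.8473)/3.7400 = 0.0066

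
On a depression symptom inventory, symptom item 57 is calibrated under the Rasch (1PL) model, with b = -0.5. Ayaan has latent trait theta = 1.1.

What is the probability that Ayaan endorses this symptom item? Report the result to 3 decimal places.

0.832

P(theta) = 1 / (1 + exp(−(theta − b)))
Exponent: (1.1 − (-0.5)) = 1.6000
1/(1 + e^{-1.6000}) = 0.8320
P = 0.8320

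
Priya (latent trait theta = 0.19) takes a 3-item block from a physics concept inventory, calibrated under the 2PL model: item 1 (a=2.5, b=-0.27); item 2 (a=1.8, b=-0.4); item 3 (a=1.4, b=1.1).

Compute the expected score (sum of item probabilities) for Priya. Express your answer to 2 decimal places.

1.72

P(theta) = 1 / (1 + exp(−a(theta − b)))
P_1 = 1/(1+e^{-1.1500}) = 0.7595
P_2 = 1/(1+e^{-1.0620}) = 0.7431
P_3 = 1/(1+e^{1.2740}) = 0.2186
E[score] = 0.7595 + 0.7431 + 0.2186 = 1.7212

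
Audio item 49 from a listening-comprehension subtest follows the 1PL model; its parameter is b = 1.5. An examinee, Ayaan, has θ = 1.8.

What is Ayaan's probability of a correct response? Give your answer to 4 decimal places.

0.5744

P(θ) = 1 / (1 + exp(−(θ − b)))
Exponent: (1.8 − 1.5) = 0.3000
1/(1 + e^{-0.3000}) = 0.5744
P = 0.5744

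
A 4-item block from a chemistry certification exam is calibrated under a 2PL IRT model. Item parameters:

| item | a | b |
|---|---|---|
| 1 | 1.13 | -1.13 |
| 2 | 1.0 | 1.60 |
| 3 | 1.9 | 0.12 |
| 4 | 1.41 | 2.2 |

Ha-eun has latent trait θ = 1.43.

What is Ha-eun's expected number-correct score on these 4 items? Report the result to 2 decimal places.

2.58

P(θ) = 1 / (1 + exp(−a(θ − b)))
P_1 = 1/(1+e^{-2.8928}) = 0.9475
P_2 = 1/(1+e^{0.1700}) = 0.4576
P_3 = 1/(1+e^{-2.4890}) = 0.9234
P_4 = 1/(1+e^{1.0857}) = 0.2524
E[score] = 0.9475 + 0.4576 + 0.9234 + 0.2524 = 2.5809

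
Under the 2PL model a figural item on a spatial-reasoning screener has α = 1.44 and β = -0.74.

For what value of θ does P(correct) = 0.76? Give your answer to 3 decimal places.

P(θ) = 1 / (1 + exp(−α(θ − β)))
logit = ln(0.7600/0.2400) = 1.1527
θ = β + logit/(α) = -0.74 + 1.1527/1.4400 = 0.0605

0.060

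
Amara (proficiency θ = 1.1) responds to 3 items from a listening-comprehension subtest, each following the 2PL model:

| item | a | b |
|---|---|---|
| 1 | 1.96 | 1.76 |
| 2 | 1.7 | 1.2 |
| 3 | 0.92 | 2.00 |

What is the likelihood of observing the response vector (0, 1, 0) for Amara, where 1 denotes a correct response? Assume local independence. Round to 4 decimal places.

0.2499

P(θ) = 1 / (1 + exp(−a(θ − b)))
P_1 = 1/(1+e^{1.2936}) = 0.2152
P_2 = 1/(1+e^{0.1700}) = 0.4576
P_3 = 1/(1+e^{0.8280}) = 0.3041
L = (1−P_1) × P_2 × (1−P_3) = 0.7848 × 0.4576 × 0.6959 = 0.24991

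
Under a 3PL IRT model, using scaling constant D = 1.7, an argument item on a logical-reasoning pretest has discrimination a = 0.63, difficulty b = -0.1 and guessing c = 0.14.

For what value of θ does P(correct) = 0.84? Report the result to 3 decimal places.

P(θ) = c + (1 − c) · 1 / (1 + exp(−D·a(θ − b)))
Remove guessing floor: (0.84 − 0.14)/(1 − 0.14) = 0.8140
logit = ln(0.8140/0.1860) = 1.4759
θ = b + logit/(1.7·a) = -0.1 + 1.4759/1.0710 = 1.2781

1.278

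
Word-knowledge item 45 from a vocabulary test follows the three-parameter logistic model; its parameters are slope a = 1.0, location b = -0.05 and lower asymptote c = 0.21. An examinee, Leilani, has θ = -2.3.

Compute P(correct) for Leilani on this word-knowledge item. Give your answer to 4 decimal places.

0.2853

P(θ) = c + (1 − c) · 1 / (1 + exp(−a(θ − b)))
Exponent: 1.0 × (-2.3 − (-0.05)) = -2.2500
1/(1 + e^{2.2500}) = 0.0953
P = 0.21 + 0.79 × 0.0953 = 0.2853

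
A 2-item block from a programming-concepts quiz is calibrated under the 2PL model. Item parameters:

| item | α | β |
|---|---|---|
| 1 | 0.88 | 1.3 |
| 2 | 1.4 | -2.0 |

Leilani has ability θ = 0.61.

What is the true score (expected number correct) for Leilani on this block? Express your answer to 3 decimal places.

1.327

P(θ) = 1 / (1 + exp(−α(θ − β)))
P_1 = 1/(1+e^{0.6072}) = 0.3527
P_2 = 1/(1+e^{-3.6540}) = 0.9748
E[score] = 0.3527 + 0.9748 = 1.3275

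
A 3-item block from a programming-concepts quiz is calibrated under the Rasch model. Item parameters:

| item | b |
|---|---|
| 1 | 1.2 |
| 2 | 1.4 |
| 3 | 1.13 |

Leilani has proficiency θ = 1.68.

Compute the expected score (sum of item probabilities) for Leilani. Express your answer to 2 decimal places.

P(θ) = 1 / (1 + exp(−(θ − b)))
P_1 = 1/(1+e^{-0.4800}) = 0.6177
P_2 = 1/(1+e^{-0.2800}) = 0.5695
P_3 = 1/(1+e^{-0.5500}) = 0.6341
E[score] = 0.6177 + 0.5695 + 0.6341 = 1.8214

1.82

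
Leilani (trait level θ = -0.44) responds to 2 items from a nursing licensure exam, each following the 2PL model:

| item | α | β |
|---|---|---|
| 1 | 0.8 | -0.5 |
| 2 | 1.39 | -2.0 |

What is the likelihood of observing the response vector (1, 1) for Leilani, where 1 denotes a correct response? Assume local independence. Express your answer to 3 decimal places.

0.459

P(θ) = 1 / (1 + exp(−α(θ − β)))
P_1 = 1/(1+e^{-0.0480}) = 0.5120
P_2 = 1/(1+e^{-2.1684}) = 0.8974
L = P_1 × P_2 = 0.5120 × 0.8974 = 0.45945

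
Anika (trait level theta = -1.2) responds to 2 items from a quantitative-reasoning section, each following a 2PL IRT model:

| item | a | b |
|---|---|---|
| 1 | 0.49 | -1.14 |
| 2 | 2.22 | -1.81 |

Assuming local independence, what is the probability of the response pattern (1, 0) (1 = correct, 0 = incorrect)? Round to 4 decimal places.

P(theta) = 1 / (1 + exp(−a(theta − b)))
P_1 = 1/(1+e^{0.0294}) = 0.4927
P_2 = 1/(1+e^{-1.3542}) = 0.7948
L = P_1 × (1−P_2) = 0.4927 × 0.2052 = 0.10108

0.1011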